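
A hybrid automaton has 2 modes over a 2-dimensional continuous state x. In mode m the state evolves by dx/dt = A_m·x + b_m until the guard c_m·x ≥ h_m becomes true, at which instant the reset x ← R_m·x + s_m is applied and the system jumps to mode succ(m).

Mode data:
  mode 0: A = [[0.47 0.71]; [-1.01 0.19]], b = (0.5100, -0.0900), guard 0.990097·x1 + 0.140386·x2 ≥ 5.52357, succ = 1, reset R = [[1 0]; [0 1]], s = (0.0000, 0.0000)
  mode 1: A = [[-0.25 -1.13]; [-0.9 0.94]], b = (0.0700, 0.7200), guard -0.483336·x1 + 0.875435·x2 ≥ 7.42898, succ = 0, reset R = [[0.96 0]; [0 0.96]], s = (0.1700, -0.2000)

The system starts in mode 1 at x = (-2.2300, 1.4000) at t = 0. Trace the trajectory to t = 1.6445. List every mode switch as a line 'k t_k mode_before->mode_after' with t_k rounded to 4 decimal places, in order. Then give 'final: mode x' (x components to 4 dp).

Mode 1: guard c·x = 7.4290 hit at Δt = 0.7090 (t = 0.7090), x⁻ = (-4.3510, 6.0838) → reset → x⁺ = (-4.0070, 5.6404), jump to mode 0
Mode 0: flow for 0.9355 to horizon, guard not reached → x = (0.5834, 8.8482)

1 0.7090 1->0
final: 0 0.5834 8.8482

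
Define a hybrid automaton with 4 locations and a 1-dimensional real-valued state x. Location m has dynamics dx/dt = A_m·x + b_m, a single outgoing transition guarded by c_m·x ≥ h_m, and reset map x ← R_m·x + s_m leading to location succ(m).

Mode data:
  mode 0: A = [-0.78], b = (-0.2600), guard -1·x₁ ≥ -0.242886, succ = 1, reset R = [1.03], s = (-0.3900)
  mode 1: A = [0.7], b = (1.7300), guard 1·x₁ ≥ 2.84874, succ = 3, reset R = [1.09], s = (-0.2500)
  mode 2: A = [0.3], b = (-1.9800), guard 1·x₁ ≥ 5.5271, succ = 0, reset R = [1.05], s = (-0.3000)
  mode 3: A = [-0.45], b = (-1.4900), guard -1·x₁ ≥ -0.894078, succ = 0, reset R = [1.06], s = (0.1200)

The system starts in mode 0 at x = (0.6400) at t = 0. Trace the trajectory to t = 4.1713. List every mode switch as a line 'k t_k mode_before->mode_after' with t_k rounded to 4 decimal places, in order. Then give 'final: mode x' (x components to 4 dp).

Mode 0: guard c·x = -0.2429 hit at Δt = 0.6721 (t = 0.6721), x⁻ = (0.2429) → reset → x⁺ = (-0.1398), jump to mode 1
Mode 1: guard c·x = 2.8487 hit at Δt = 1.1785 (t = 1.8506), x⁻ = (2.8487) → reset → x⁺ = (2.8551), jump to mode 3
Mode 3: guard c·x = -0.8941 hit at Δt = 0.8506 (t = 2.7012), x⁻ = (0.8941) → reset → x⁺ = (1.0677), jump to mode 0
Mode 0: guard c·x = -0.2429 hit at Δt = 1.1391 (t = 3.8403), x⁻ = (0.2429) → reset → x⁺ = (-0.1398), jump to mode 1
Mode 1: flow for 0.3310 to horizon, guard not reached → x = (0.4681)

1 0.6721 0->1
2 1.8506 1->3
3 2.7012 3->0
4 3.8403 0->1
final: 1 0.4681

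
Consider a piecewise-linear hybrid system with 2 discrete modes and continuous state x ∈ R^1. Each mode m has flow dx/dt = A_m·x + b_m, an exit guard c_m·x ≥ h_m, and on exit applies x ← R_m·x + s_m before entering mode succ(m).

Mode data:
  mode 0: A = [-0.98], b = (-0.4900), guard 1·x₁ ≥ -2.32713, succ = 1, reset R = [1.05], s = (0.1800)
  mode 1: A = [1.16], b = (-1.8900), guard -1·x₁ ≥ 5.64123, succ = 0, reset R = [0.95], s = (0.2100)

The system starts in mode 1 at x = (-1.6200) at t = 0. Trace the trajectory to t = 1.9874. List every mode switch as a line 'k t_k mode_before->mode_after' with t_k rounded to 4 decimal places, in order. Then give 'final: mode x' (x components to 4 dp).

Mode 1: guard c·x = 5.6412 hit at Δt = 0.6943 (t = 0.6943), x⁻ = (-5.6412) → reset → x⁺ = (-5.1492), jump to mode 0
Mode 0: guard c·x = -2.3271 hit at Δt = 0.9530 (t = 1.6473), x⁻ = (-2.3271) → reset → x⁺ = (-2.2635), jump to mode 1
Mode 1: flow for 0.3401 to horizon, guard not reached → x = (-4.1463)

1 0.6943 1->0
2 1.6473 0->1
final: 1 -4.1463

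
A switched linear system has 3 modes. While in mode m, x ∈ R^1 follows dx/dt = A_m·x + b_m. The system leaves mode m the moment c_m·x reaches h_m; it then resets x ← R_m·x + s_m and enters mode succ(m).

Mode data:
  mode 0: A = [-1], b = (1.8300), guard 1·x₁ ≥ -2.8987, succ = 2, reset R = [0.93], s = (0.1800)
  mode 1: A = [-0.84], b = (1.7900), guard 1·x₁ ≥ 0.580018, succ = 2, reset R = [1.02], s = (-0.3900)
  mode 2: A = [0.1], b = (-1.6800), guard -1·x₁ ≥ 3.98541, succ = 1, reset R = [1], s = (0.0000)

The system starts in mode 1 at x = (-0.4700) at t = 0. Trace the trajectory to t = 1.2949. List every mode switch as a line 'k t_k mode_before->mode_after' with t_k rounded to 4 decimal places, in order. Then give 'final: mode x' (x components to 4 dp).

Mode 1: guard c·x = 0.5800 hit at Δt = 0.6155 (t = 0.6155), x⁻ = (0.5800) → reset → x⁺ = (0.2016), jump to mode 2
Mode 2: flow for 0.6794 to horizon, guard not reached → x = (-0.9653)

1 0.6155 1->2
final: 2 -0.9653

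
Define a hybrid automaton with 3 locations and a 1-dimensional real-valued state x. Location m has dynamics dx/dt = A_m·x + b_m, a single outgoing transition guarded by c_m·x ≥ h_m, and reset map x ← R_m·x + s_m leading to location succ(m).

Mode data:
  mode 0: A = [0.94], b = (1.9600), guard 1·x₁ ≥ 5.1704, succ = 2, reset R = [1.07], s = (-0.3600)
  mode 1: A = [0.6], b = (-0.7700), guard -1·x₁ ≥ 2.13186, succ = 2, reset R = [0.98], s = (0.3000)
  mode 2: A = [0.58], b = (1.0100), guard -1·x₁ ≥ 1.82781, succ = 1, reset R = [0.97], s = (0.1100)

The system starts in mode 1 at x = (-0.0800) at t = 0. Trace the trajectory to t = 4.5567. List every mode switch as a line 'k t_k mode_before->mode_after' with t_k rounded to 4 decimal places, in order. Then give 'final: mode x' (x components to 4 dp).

1 1.5305 1->2
2 2.5502 2->1
3 2.7963 1->2
4 3.8160 2->1
5 4.0621 1->2
final: 2 -1.8051

Mode 1: guard c·x = 2.1319 hit at Δt = 1.5305 (t = 1.5305), x⁻ = (-2.1319) → reset → x⁺ = (-1.7892), jump to mode 2
Mode 2: guard c·x = 1.8278 hit at Δt = 1.0197 (t = 2.5502), x⁻ = (-1.8278) → reset → x⁺ = (-1.6630), jump to mode 1
Mode 1: guard c·x = 2.1319 hit at Δt = 0.2461 (t = 2.7963), x⁻ = (-2.1319) → reset → x⁺ = (-1.7892), jump to mode 2
Mode 2: guard c·x = 1.8278 hit at Δt = 1.0197 (t = 3.8160), x⁻ = (-1.8278) → reset → x⁺ = (-1.6630), jump to mode 1
Mode 1: guard c·x = 2.1319 hit at Δt = 0.2461 (t = 4.0621), x⁻ = (-2.1319) → reset → x⁺ = (-1.7892), jump to mode 2
Mode 2: flow for 0.4946 to horizon, guard not reached → x = (-1.8051)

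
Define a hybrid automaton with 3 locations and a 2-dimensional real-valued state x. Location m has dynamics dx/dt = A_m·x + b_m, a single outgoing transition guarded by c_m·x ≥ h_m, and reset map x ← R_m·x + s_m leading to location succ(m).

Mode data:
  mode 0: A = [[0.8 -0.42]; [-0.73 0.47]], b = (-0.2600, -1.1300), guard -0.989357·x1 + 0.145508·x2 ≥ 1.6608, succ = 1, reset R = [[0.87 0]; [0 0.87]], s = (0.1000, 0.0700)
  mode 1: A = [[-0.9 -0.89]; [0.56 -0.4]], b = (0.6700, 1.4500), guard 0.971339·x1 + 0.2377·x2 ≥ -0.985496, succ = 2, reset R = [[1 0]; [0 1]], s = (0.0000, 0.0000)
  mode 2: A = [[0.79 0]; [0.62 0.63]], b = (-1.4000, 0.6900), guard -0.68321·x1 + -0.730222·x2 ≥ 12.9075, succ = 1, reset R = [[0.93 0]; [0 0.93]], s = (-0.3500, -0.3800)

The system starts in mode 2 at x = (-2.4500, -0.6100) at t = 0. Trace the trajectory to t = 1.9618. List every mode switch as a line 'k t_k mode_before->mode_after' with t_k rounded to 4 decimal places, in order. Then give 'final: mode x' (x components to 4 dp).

Mode 2: guard c·x = 12.9075 hit at Δt = 1.4009 (t = 1.4009), x⁻ = (-10.9973, -7.3868) → reset → x⁺ = (-10.5775, -7.2498), jump to mode 1
Mode 1: flow for 0.5609 to horizon, guard not reached → x = (-3.2551, -6.8807)

1 1.4009 2->1
final: 1 -3.2551 -6.8807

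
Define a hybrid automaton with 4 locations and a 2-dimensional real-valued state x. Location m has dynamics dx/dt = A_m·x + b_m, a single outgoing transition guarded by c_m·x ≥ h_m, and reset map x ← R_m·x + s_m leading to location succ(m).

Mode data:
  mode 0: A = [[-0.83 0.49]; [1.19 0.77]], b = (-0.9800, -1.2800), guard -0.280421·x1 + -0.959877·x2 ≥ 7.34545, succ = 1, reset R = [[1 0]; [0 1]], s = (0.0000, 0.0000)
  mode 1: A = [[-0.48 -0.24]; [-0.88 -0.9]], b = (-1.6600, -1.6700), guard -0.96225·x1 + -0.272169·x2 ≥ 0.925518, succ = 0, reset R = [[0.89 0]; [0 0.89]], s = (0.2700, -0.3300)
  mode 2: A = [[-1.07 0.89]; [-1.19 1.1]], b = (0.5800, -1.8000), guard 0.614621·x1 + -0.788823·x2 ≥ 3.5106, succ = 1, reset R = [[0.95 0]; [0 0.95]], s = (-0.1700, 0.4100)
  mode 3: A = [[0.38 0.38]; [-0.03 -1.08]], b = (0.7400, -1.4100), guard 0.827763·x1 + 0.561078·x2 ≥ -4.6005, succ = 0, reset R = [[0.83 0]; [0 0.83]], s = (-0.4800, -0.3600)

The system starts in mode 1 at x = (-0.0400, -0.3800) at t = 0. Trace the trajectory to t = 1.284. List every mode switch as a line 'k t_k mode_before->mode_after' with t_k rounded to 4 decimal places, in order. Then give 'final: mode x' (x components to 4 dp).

1 0.5338 1->0
final: 0 -1.4426 -4.1230

Mode 1: guard c·x = 0.9255 hit at Δt = 0.5338 (t = 0.5338), x⁻ = (-0.7413, -0.7797) → reset → x⁺ = (-0.3898, -1.0239), jump to mode 0
Mode 0: flow for 0.7502 to horizon, guard not reached → x = (-1.4426, -4.1230)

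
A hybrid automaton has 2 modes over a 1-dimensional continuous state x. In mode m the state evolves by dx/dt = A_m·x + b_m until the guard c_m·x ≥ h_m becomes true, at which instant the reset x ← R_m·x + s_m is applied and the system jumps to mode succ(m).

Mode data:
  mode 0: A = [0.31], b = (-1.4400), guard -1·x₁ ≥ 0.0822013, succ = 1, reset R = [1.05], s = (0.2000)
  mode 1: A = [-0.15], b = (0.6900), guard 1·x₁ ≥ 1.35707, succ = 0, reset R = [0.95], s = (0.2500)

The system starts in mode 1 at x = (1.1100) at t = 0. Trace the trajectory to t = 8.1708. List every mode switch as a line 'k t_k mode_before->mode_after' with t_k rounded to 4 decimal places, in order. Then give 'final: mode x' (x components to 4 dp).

1 0.4895 1->0
2 1.8445 0->1
3 4.0082 1->0
4 5.3632 0->1
5 7.5269 1->0
final: 0 0.8530

Mode 1: guard c·x = 1.3571 hit at Δt = 0.4895 (t = 0.4895), x⁻ = (1.3571) → reset → x⁺ = (1.5392), jump to mode 0
Mode 0: guard c·x = 0.0822 hit at Δt = 1.3550 (t = 1.8445), x⁻ = (-0.0822) → reset → x⁺ = (0.1137), jump to mode 1
Mode 1: guard c·x = 1.3571 hit at Δt = 2.1637 (t = 4.0082), x⁻ = (1.3571) → reset → x⁺ = (1.5392), jump to mode 0
Mode 0: guard c·x = 0.0822 hit at Δt = 1.3550 (t = 5.3632), x⁻ = (-0.0822) → reset → x⁺ = (0.1137), jump to mode 1
Mode 1: guard c·x = 1.3571 hit at Δt = 2.1637 (t = 7.5269), x⁻ = (1.3571) → reset → x⁺ = (1.5392), jump to mode 0
Mode 0: flow for 0.6439 to horizon, guard not reached → x = (0.8530)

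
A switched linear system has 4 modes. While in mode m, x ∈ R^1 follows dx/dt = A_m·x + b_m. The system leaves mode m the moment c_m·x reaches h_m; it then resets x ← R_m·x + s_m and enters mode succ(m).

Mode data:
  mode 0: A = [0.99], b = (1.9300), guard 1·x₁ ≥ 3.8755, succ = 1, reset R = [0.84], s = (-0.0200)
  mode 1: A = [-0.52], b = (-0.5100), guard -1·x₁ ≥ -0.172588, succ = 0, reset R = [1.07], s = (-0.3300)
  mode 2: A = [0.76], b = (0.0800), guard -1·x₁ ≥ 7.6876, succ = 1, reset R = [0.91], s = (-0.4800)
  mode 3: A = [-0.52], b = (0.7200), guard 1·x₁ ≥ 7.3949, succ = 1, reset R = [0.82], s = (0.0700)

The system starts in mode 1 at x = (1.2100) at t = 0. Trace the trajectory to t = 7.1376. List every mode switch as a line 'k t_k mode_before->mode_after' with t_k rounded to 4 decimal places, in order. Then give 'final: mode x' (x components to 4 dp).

Mode 1: guard c·x = -0.1726 hit at Δt = 1.2338 (t = 1.2338), x⁻ = (0.1726) → reset → x⁺ = (-0.1453), jump to mode 0
Mode 0: guard c·x = 3.8755 hit at Δt = 1.1839 (t = 2.4177), x⁻ = (3.8755) → reset → x⁺ = (3.2354), jump to mode 1
Mode 1: guard c·x = -0.1726 hit at Δt = 2.4928 (t = 4.9105), x⁻ = (0.1726) → reset → x⁺ = (-0.1453), jump to mode 0
Mode 0: guard c·x = 3.8755 hit at Δt = 1.1839 (t = 6.0944), x⁻ = (3.8755) → reset → x⁺ = (3.2354), jump to mode 1
Mode 1: flow for 1.0432 to horizon, guard not reached → x = (1.4702)

1 1.2338 1->0
2 2.4177 0->1
3 4.9105 1->0
4 6.0944 0->1
final: 1 1.4702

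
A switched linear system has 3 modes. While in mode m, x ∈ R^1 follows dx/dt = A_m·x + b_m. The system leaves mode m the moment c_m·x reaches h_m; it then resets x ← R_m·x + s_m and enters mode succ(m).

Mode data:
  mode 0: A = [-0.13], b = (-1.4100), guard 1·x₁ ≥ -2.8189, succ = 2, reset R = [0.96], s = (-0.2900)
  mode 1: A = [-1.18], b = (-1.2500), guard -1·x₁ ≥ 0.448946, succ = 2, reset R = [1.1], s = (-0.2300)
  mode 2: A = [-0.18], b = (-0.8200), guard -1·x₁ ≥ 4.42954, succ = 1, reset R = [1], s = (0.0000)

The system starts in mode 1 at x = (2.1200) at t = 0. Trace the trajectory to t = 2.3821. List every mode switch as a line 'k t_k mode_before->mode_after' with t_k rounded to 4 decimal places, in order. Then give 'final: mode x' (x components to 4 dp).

1 1.3986 1->2
final: 2 -1.3455

Mode 1: guard c·x = 0.4489 hit at Δt = 1.3986 (t = 1.3986), x⁻ = (-0.4489) → reset → x⁺ = (-0.7238), jump to mode 2
Mode 2: flow for 0.9835 to horizon, guard not reached → x = (-1.3455)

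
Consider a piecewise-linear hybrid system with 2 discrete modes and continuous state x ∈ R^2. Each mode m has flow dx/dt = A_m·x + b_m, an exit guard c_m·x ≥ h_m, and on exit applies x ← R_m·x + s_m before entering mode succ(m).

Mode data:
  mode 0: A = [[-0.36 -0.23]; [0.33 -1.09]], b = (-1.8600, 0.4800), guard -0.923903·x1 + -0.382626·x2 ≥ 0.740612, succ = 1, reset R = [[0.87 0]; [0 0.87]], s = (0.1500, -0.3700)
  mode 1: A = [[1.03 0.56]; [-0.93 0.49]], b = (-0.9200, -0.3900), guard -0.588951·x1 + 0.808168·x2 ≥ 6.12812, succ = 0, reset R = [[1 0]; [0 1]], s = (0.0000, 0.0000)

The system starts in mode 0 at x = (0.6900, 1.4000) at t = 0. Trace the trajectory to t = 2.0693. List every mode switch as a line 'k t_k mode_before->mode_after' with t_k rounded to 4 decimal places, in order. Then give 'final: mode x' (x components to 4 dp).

1 0.8933 0->1
final: 1 -3.6807 2.7269

Mode 0: guard c·x = 0.7406 hit at Δt = 0.8933 (t = 0.8933), x⁻ = (-1.1023, 0.7260) → reset → x⁺ = (-0.8090, 0.2616), jump to mode 1
Mode 1: flow for 1.1760 to horizon, guard not reached → x = (-3.6807, 2.7269)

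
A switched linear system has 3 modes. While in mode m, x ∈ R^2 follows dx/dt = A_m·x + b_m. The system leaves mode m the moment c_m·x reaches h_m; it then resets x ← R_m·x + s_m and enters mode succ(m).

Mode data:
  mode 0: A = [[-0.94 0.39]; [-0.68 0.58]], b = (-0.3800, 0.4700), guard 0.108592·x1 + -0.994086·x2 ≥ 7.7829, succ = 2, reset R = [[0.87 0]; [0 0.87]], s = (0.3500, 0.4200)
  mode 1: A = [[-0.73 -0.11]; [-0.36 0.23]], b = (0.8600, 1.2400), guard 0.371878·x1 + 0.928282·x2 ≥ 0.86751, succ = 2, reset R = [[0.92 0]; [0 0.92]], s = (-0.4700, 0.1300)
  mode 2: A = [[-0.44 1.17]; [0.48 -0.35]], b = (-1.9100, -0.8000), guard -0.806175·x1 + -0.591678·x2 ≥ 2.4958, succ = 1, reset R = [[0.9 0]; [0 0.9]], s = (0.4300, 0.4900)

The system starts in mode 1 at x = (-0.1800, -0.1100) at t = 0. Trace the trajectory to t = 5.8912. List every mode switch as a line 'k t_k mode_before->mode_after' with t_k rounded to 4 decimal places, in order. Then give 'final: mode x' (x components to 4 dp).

Mode 1: guard c·x = 0.8675 hit at Δt = 0.7087 (t = 0.7087), x⁻ = (0.3454, 0.7962) → reset → x⁺ = (-0.1523, 0.8625), jump to mode 2
Mode 2: guard c·x = 2.4958 hit at Δt = 1.4635 (t = 2.1722), x⁻ = (-2.3268, -1.0478) → reset → x⁺ = (-1.6642, -0.4530), jump to mode 1
Mode 1: guard c·x = 0.8675 hit at Δt = 0.9231 (t = 3.0953), x⁻ = (-0.2999, 1.0547) → reset → x⁺ = (-0.7459, 1.1003), jump to mode 2
Mode 2: guard c·x = 2.4958 hit at Δt = 1.3737 (t = 4.4690), x⁻ = (-2.3972, -0.9520) → reset → x⁺ = (-1.7275, -0.3668), jump to mode 1
Mode 1: guard c·x = 0.8675 hit at Δt = 0.8694 (t = 5.3384), x⁻ = (-0.3940, 1.0924) → reset → x⁺ = (-0.8325, 1.1350), jump to mode 2
Mode 2: flow for 0.5528 to horizon, guard not reached → x = (-1.1918, 0.2968)

1 0.7087 1->2
2 2.1722 2->1
3 3.0953 1->2
4 4.4690 2->1
5 5.3384 1->2
final: 2 -1.1918 0.2968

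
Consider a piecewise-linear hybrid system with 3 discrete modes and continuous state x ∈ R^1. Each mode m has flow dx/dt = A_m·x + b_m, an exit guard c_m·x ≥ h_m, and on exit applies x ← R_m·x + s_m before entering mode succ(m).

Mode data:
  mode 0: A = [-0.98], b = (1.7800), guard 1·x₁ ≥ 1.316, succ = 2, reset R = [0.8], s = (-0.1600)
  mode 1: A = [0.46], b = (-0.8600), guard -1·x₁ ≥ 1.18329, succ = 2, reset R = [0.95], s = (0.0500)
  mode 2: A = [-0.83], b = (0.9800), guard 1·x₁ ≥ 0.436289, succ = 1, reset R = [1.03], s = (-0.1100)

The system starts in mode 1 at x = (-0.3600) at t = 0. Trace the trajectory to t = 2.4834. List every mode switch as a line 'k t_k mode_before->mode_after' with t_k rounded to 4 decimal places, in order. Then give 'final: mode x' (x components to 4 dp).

Mode 1: guard c·x = 1.1833 hit at Δt = 0.6832 (t = 0.6832), x⁻ = (-1.1833) → reset → x⁺ = (-1.0741), jump to mode 2
Mode 2: guard c·x = 0.4363 hit at Δt = 1.3352 (t = 2.0184), x⁻ = (0.4363) → reset → x⁺ = (0.3394), jump to mode 1
Mode 1: flow for 0.4650 to horizon, guard not reached → x = (-0.0256)

1 0.6832 1->2
2 2.0184 2->1
final: 1 -0.0256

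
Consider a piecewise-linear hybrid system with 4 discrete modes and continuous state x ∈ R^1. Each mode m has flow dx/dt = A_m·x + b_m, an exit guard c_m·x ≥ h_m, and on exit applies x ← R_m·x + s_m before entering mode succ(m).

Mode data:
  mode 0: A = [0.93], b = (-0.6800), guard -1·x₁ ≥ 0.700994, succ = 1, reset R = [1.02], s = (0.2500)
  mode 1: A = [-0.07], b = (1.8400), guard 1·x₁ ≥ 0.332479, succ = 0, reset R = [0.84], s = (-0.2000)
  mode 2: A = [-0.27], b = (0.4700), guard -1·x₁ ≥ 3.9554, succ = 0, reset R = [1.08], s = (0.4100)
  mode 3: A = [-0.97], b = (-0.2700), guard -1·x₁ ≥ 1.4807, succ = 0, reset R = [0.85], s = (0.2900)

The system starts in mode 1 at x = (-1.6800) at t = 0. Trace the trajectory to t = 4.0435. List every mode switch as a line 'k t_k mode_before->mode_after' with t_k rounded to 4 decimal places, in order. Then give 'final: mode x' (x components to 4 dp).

Mode 1: guard c·x = 0.3325 hit at Δt = 1.0669 (t = 1.0669), x⁻ = (0.3325) → reset → x⁺ = (0.0793), jump to mode 0
Mode 0: guard c·x = 0.7010 hit at Δt = 0.8463 (t = 1.9132), x⁻ = (-0.7010) → reset → x⁺ = (-0.4650), jump to mode 1
Mode 1: guard c·x = 0.3325 hit at Δt = 0.4324 (t = 2.3456), x⁻ = (0.3325) → reset → x⁺ = (0.0793), jump to mode 0
Mode 0: guard c·x = 0.7010 hit at Δt = 0.8463 (t = 3.1919), x⁻ = (-0.7010) → reset → x⁺ = (-0.4650), jump to mode 1
Mode 1: guard c·x = 0.3325 hit at Δt = 0.4324 (t = 3.6242), x⁻ = (0.3325) → reset → x⁺ = (0.0793), jump to mode 0
Mode 0: flow for 0.4193 to horizon, guard not reached → x = (-0.2316)

1 1.0669 1->0
2 1.9132 0->1
3 2.3456 1->0
4 3.1919 0->1
5 3.6242 1->0
final: 0 -0.2316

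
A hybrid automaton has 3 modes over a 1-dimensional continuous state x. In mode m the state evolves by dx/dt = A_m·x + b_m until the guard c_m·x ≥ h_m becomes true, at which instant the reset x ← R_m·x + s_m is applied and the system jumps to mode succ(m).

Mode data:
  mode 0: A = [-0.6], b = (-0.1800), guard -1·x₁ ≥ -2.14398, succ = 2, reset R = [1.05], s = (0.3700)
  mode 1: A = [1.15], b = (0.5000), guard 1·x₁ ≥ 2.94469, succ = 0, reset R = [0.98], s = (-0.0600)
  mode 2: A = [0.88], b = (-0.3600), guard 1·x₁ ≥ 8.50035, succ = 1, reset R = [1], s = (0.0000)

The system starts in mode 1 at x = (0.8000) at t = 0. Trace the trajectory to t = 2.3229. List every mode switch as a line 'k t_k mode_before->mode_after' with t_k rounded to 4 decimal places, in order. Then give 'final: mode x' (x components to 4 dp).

1 0.8755 1->0
2 1.2856 0->2
final: 2 5.9202

Mode 1: guard c·x = 2.9447 hit at Δt = 0.8755 (t = 0.8755), x⁻ = (2.9447) → reset → x⁺ = (2.8258), jump to mode 0
Mode 0: guard c·x = -2.1440 hit at Δt = 0.4101 (t = 1.2856), x⁻ = (2.1440) → reset → x⁺ = (2.6212), jump to mode 2
Mode 2: flow for 1.0373 to horizon, guard not reached → x = (5.9202)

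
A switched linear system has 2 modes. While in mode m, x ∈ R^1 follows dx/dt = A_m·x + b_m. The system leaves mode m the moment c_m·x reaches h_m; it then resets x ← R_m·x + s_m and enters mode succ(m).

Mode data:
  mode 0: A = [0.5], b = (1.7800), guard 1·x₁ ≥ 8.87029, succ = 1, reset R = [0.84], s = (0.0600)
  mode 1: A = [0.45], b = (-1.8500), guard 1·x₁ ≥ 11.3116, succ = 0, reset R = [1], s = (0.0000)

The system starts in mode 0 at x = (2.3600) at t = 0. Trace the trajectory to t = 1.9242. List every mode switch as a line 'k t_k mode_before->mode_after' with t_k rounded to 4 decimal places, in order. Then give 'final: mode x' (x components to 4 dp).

Mode 0: guard c·x = 8.8703 hit at Δt = 1.4836 (t = 1.4836), x⁻ = (8.8703) → reset → x⁺ = (7.5110), jump to mode 1
Mode 1: flow for 0.4406 to horizon, guard not reached → x = (8.2566)

1 1.4836 0->1
final: 1 8.2566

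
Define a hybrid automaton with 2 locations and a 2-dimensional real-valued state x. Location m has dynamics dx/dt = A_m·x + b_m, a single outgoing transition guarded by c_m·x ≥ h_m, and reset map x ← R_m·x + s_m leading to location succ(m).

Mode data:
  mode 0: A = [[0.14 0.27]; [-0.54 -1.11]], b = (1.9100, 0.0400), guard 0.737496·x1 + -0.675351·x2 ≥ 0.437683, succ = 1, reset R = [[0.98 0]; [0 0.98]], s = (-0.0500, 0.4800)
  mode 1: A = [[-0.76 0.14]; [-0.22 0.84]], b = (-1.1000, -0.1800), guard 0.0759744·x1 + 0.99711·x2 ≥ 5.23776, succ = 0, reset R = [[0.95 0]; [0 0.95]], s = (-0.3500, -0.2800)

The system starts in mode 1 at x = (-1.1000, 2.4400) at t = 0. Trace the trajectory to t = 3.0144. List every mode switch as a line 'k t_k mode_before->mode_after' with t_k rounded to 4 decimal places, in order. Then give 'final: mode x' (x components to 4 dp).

Mode 1: guard c·x = 5.2378 hit at Δt = 0.9135 (t = 0.9135), x⁻ = (-0.9173, 5.3228) → reset → x⁺ = (-1.2214, 4.7767), jump to mode 0
Mode 0: guard c·x = 0.4377 hit at Δt = 1.0908 (t = 2.0043), x⁻ = (1.7343, 1.2458) → reset → x⁺ = (1.6497, 1.7009), jump to mode 1
Mode 1: flow for 1.0101 to horizon, guard not reached → x = (0.2362, 3.3607)

1 0.9135 1->0
2 2.0043 0->1
final: 1 0.2362 3.3607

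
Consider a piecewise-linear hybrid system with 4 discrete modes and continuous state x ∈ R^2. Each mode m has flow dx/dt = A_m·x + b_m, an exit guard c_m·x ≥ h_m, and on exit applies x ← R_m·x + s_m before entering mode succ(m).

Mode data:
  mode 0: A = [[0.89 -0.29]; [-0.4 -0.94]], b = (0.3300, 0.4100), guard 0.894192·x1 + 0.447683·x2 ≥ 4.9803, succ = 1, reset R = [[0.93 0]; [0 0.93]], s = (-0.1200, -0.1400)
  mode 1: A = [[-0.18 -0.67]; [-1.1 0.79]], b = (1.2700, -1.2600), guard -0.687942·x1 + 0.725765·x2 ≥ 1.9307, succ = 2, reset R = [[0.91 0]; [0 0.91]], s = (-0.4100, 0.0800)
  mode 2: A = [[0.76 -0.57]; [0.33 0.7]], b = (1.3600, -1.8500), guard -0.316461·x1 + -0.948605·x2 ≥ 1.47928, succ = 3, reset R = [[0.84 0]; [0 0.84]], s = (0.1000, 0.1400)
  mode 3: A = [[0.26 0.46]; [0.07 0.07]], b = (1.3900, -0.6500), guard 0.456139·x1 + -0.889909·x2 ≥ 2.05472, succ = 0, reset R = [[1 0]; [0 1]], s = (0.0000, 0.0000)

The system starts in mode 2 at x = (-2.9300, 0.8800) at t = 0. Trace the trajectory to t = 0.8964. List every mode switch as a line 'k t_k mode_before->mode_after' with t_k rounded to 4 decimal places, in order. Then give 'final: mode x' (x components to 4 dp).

1 0.4661 2->3
final: 3 -2.6378 -0.5573

Mode 2: guard c·x = 1.4793 hit at Δt = 0.4661 (t = 0.4661), x⁻ = (-3.5189, -0.3855) → reset → x⁺ = (-2.8558, -0.1838), jump to mode 3
Mode 3: flow for 0.4303 to horizon, guard not reached → x = (-2.6378, -0.5573)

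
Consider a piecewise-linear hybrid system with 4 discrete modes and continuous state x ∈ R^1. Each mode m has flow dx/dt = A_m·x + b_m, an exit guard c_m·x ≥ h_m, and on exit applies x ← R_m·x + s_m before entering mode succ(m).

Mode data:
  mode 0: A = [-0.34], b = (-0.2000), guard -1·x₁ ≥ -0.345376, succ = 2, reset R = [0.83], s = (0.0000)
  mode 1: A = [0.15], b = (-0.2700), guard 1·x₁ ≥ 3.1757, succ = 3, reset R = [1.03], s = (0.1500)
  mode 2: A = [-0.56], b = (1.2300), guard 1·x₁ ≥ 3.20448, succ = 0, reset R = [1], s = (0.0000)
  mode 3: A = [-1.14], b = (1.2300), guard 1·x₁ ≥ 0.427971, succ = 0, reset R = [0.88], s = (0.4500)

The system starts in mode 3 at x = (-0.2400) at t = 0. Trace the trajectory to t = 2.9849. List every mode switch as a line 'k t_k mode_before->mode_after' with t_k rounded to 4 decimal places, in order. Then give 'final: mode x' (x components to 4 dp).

1 0.6194 3->0
2 1.8421 0->2
final: 2 1.1894

Mode 3: guard c·x = 0.4280 hit at Δt = 0.6194 (t = 0.6194), x⁻ = (0.4280) → reset → x⁺ = (0.8266), jump to mode 0
Mode 0: guard c·x = -0.3454 hit at Δt = 1.2227 (t = 1.8421), x⁻ = (0.3454) → reset → x⁺ = (0.2867), jump to mode 2
Mode 2: flow for 1.1428 to horizon, guard not reached → x = (1.1894)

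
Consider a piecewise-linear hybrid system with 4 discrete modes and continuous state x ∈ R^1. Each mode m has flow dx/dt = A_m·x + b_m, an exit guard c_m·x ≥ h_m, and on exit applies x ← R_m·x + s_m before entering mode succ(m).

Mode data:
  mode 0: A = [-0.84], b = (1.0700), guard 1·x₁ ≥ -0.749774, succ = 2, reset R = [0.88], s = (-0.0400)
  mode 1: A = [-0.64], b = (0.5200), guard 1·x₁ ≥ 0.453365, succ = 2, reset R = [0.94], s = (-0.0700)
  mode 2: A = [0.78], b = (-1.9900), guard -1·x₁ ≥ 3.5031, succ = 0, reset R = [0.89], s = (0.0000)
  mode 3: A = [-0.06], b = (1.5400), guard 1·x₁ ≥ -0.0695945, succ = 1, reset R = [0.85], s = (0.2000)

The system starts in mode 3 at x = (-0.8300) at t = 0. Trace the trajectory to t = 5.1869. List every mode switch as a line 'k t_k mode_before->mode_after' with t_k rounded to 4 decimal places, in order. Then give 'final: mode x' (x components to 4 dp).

Mode 3: guard c·x = -0.0696 hit at Δt = 0.4853 (t = 0.4853), x⁻ = (-0.0696) → reset → x⁺ = (0.1408), jump to mode 1
Mode 1: guard c·x = 0.4534 hit at Δt = 0.9782 (t = 1.4635), x⁻ = (0.4534) → reset → x⁺ = (0.3562), jump to mode 2
Mode 2: guard c·x = 3.5031 hit at Δt = 1.3007 (t = 2.7642), x⁻ = (-3.5031) → reset → x⁺ = (-3.1178), jump to mode 0
Mode 0: guard c·x = -0.7498 hit at Δt = 0.9224 (t = 3.6866), x⁻ = (-0.7498) → reset → x⁺ = (-0.6998), jump to mode 2
Mode 2: guard c·x = 3.5031 hit at Δt = 0.7972 (t = 4.4838), x⁻ = (-3.5031) → reset → x⁺ = (-3.1178), jump to mode 0
Mode 0: flow for 0.7031 to horizon, guard not reached → x = (-1.1590)

1 0.4853 3->1
2 1.4635 1->2
3 2.7642 2->0
4 3.6866 0->2
5 4.4838 2->0
final: 0 -1.1590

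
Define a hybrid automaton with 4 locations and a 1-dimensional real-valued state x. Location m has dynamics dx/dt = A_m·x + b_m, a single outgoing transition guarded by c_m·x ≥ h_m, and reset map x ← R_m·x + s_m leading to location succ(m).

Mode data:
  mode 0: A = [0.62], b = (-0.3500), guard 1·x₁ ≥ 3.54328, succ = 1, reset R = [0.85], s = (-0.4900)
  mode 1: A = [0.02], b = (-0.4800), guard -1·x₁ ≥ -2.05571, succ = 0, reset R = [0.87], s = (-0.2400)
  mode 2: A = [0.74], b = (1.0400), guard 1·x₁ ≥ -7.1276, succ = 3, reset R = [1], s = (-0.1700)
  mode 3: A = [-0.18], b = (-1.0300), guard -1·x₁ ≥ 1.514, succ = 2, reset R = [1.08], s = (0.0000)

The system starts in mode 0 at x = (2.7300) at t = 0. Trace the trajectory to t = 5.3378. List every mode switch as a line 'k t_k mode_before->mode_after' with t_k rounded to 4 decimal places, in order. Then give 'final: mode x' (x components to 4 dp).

1 0.5143 0->1
2 1.5877 1->0
3 3.3743 0->1
4 4.4477 1->0
final: 0 2.2731

Mode 0: guard c·x = 3.5433 hit at Δt = 0.5143 (t = 0.5143), x⁻ = (3.5433) → reset → x⁺ = (2.5218), jump to mode 1
Mode 1: guard c·x = -2.0557 hit at Δt = 1.0734 (t = 1.5877), x⁻ = (2.0557) → reset → x⁺ = (1.5485), jump to mode 0
Mode 0: guard c·x = 3.5433 hit at Δt = 1.7866 (t = 3.3743), x⁻ = (3.5433) → reset → x⁺ = (2.5218), jump to mode 1
Mode 1: guard c·x = -2.0557 hit at Δt = 1.0734 (t = 4.4477), x⁻ = (2.0557) → reset → x⁺ = (1.5485), jump to mode 0
Mode 0: flow for 0.8901 to horizon, guard not reached → x = (2.2731)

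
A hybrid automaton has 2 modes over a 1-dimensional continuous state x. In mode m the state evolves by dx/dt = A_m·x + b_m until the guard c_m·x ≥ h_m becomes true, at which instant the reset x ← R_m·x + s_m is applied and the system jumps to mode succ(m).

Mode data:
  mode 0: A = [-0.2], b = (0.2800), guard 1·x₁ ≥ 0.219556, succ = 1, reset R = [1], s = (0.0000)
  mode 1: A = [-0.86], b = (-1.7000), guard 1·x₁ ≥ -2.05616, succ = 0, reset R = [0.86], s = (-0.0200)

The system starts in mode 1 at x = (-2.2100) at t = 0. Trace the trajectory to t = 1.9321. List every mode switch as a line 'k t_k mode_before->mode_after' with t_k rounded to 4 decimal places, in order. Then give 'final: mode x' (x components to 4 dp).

Mode 1: guard c·x = -2.0562 hit at Δt = 1.2528 (t = 1.2528), x⁻ = (-2.0562) → reset → x⁺ = (-1.7883), jump to mode 0
Mode 0: flow for 0.6793 to horizon, guard not reached → x = (-1.3833)

1 1.2528 1->0
final: 0 -1.3833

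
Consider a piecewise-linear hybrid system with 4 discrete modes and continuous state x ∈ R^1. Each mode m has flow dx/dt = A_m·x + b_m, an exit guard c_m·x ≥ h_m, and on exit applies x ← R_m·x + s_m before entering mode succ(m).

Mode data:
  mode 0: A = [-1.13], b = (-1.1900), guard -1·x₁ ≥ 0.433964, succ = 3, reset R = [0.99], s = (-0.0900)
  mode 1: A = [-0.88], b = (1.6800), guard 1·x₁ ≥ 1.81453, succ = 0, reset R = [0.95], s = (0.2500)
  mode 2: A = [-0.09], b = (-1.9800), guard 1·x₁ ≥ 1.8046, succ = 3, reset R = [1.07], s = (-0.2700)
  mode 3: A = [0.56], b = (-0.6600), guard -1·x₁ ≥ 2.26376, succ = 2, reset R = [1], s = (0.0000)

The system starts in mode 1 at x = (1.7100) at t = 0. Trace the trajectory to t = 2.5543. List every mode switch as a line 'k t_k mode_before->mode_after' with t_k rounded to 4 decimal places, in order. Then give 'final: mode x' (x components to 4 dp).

Mode 1: guard c·x = 1.8145 hit at Δt = 0.8460 (t = 0.8460), x⁻ = (1.8145) → reset → x⁺ = (1.9738), jump to mode 0
Mode 0: guard c·x = 0.4340 hit at Δt = 1.4044 (t = 2.2504), x⁻ = (-0.4340) → reset → x⁺ = (-0.5196), jump to mode 3
Mode 3: flow for 0.3039 to horizon, guard not reached → x = (-0.8346)

1 0.8460 1->0
2 2.2504 0->3
final: 3 -0.8346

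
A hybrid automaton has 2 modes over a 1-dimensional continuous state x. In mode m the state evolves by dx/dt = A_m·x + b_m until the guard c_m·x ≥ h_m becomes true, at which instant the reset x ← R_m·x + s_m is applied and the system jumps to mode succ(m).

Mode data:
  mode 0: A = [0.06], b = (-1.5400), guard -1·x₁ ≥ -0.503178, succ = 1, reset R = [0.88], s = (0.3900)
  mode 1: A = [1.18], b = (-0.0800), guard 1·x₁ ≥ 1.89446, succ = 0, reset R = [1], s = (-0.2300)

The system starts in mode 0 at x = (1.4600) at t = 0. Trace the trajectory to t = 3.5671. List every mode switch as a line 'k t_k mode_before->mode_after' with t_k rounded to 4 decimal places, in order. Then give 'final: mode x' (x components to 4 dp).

1 0.6461 0->1
2 1.3837 1->0
3 2.1712 0->1
4 2.9088 1->0
final: 0 0.6974

Mode 0: guard c·x = -0.5032 hit at Δt = 0.6461 (t = 0.6461), x⁻ = (0.5032) → reset → x⁺ = (0.8328), jump to mode 1
Mode 1: guard c·x = 1.8945 hit at Δt = 0.7376 (t = 1.3837), x⁻ = (1.8945) → reset → x⁺ = (1.6645), jump to mode 0
Mode 0: guard c·x = -0.5032 hit at Δt = 0.7875 (t = 2.1712), x⁻ = (0.5032) → reset → x⁺ = (0.8328), jump to mode 1
Mode 1: guard c·x = 1.8945 hit at Δt = 0.7376 (t = 2.9088), x⁻ = (1.8945) → reset → x⁺ = (1.6645), jump to mode 0
Mode 0: flow for 0.6583 to horizon, guard not reached → x = (0.6974)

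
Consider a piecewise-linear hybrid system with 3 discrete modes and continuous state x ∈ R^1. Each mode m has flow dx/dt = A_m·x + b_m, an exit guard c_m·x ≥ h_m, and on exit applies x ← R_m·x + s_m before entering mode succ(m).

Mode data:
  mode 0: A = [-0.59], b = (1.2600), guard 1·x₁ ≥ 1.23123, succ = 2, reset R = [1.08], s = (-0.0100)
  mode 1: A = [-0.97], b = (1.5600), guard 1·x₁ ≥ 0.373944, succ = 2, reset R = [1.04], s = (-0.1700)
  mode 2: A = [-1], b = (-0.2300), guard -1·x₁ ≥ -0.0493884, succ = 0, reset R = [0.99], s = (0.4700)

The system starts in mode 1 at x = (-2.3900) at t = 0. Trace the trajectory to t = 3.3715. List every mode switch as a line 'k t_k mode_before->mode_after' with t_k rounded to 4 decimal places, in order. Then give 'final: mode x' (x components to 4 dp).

1 1.2117 1->2
2 1.6859 2->0
3 2.6705 0->2
final: 2 0.5388

Mode 1: guard c·x = 0.3739 hit at Δt = 1.2117 (t = 1.2117), x⁻ = (0.3739) → reset → x⁺ = (0.2189), jump to mode 2
Mode 2: guard c·x = -0.0494 hit at Δt = 0.4742 (t = 1.6859), x⁻ = (0.0494) → reset → x⁺ = (0.5189), jump to mode 0
Mode 0: guard c·x = 1.2312 hit at Δt = 0.9846 (t = 2.6705), x⁻ = (1.2312) → reset → x⁺ = (1.3197), jump to mode 2
Mode 2: flow for 0.7010 to horizon, guard not reached → x = (0.5388)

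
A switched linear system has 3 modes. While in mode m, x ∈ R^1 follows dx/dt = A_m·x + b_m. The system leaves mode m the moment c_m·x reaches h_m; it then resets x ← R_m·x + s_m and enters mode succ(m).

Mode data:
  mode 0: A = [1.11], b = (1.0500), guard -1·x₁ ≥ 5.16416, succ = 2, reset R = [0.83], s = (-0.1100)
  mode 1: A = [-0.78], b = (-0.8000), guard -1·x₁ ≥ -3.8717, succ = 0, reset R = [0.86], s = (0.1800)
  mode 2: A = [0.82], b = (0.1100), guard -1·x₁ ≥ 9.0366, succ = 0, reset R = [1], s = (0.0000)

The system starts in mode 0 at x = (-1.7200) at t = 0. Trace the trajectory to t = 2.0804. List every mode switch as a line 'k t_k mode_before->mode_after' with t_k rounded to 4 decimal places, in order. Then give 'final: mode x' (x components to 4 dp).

1 1.5275 0->2
final: 2 -6.8411

Mode 0: guard c·x = 5.1642 hit at Δt = 1.5275 (t = 1.5275), x⁻ = (-5.1642) → reset → x⁺ = (-4.3963), jump to mode 2
Mode 2: flow for 0.5529 to horizon, guard not reached → x = (-6.8411)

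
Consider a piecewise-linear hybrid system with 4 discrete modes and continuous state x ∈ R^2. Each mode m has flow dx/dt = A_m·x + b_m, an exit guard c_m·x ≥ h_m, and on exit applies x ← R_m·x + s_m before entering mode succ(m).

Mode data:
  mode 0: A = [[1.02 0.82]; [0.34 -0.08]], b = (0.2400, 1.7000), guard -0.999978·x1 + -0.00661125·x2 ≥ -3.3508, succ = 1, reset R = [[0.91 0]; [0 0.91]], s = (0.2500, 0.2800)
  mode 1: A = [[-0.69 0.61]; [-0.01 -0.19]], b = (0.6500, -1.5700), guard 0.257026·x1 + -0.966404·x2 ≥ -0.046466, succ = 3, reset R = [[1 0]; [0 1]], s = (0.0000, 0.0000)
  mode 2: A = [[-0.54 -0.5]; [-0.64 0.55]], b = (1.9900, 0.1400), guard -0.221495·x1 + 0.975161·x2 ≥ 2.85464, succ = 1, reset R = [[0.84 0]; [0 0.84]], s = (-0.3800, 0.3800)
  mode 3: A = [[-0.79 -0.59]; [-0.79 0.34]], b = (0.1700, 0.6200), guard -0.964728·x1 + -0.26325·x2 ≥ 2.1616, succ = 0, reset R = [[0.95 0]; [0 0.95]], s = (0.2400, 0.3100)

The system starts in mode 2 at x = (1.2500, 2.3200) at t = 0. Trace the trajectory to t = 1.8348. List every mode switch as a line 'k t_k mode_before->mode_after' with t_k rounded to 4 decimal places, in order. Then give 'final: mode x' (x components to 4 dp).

Mode 2: guard c·x = 2.8546 hit at Δt = 1.0647 (t = 1.0647), x⁻ = (1.1989, 3.1997) → reset → x⁺ = (0.6271, 3.0677), jump to mode 1
Mode 1: flow for 0.7701 to horizon, guard not reached → x = (1.5607, 1.5167)

1 1.0647 2->1
final: 1 1.5607 1.5167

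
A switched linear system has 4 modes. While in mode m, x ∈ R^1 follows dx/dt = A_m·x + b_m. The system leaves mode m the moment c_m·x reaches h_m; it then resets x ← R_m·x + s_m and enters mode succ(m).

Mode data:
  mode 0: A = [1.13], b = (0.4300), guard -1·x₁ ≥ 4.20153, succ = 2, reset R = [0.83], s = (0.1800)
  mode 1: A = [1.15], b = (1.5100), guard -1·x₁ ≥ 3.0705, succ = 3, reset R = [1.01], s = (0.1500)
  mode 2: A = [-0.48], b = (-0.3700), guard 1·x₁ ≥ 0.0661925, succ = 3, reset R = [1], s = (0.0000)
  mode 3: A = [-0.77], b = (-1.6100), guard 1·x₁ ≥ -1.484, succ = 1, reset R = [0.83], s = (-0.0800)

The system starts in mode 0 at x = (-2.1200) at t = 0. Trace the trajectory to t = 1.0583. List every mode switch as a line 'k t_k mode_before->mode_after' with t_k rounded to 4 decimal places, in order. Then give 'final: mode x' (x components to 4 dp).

Mode 0: guard c·x = 4.2015 hit at Δt = 0.6964 (t = 0.6964), x⁻ = (-4.2015) → reset → x⁺ = (-3.3073), jump to mode 2
Mode 2: flow for 0.3619 to horizon, guard not reached → x = (-2.9028)

1 0.6964 0->2
final: 2 -2.9028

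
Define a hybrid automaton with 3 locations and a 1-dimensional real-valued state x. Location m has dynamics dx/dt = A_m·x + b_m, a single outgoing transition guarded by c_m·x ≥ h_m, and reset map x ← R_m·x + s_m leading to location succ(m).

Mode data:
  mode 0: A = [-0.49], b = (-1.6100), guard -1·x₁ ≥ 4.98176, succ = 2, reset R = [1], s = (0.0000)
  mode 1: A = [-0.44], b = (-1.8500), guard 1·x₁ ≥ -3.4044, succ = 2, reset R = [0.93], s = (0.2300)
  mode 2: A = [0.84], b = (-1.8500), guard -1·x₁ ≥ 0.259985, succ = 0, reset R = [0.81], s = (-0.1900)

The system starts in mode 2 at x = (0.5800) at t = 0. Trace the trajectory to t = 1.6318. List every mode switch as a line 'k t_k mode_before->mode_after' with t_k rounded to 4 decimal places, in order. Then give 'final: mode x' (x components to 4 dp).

1 0.4967 2->0
final: 0 -1.6314

Mode 2: guard c·x = 0.2600 hit at Δt = 0.4967 (t = 0.4967), x⁻ = (-0.2600) → reset → x⁺ = (-0.4006), jump to mode 0
Mode 0: flow for 1.1351 to horizon, guard not reached → x = (-1.6314)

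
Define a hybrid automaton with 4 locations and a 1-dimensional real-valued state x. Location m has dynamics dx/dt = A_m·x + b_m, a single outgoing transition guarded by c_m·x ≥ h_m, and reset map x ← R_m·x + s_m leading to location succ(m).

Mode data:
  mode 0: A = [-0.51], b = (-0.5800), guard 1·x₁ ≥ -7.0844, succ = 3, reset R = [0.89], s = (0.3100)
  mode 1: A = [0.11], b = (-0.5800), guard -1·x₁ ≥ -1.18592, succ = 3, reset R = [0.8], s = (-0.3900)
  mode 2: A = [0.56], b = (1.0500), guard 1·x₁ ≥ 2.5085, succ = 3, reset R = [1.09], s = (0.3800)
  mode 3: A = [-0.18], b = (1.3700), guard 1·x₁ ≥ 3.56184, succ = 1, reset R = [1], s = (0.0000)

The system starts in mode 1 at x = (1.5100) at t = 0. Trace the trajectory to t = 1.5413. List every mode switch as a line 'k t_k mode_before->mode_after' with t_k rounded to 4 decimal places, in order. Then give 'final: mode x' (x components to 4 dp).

1 0.7511 1->3
final: 3 1.4938

Mode 1: guard c·x = -1.1859 hit at Δt = 0.7511 (t = 0.7511), x⁻ = (1.1859) → reset → x⁺ = (0.5587), jump to mode 3
Mode 3: flow for 0.7902 to horizon, guard not reached → x = (1.4938)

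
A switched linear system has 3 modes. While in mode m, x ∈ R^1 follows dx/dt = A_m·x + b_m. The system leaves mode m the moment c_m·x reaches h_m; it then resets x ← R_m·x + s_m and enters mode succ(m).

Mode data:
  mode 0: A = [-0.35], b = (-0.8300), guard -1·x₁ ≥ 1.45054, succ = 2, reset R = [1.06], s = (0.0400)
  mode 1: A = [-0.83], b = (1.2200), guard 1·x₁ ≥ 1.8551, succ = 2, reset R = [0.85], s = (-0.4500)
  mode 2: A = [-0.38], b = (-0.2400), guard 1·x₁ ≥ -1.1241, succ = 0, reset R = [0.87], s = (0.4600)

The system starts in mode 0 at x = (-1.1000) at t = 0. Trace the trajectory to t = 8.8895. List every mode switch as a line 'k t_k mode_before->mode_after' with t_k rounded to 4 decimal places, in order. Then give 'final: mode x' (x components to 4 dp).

1 0.9216 0->2
2 2.4067 2->0
3 4.4052 0->2
4 5.8903 2->0
5 7.8888 0->2
final: 2 -1.2236

Mode 0: guard c·x = 1.4505 hit at Δt = 0.9216 (t = 0.9216), x⁻ = (-1.4505) → reset → x⁺ = (-1.4976), jump to mode 2
Mode 2: guard c·x = -1.1241 hit at Δt = 1.4851 (t = 2.4067), x⁻ = (-1.1241) → reset → x⁺ = (-0.5180), jump to mode 0
Mode 0: guard c·x = 1.4505 hit at Δt = 1.9985 (t = 4.4052), x⁻ = (-1.4505) → reset → x⁺ = (-1.4976), jump to mode 2
Mode 2: guard c·x = -1.1241 hit at Δt = 1.4851 (t = 5.8903), x⁻ = (-1.1241) → reset → x⁺ = (-0.5180), jump to mode 0
Mode 0: guard c·x = 1.4505 hit at Δt = 1.9985 (t = 7.8888), x⁻ = (-1.4505) → reset → x⁺ = (-1.4976), jump to mode 2
Mode 2: flow for 1.0007 to horizon, guard not reached → x = (-1.2236)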